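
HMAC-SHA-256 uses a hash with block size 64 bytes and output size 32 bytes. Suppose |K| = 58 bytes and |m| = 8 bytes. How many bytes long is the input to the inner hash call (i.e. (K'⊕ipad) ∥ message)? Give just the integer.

72

Key is 58 ≤ 64 bytes, zero-padded: |K'| = 64.
Inner input = (K'⊕ipad) ∥ m → 64 + 8 = 72 bytes.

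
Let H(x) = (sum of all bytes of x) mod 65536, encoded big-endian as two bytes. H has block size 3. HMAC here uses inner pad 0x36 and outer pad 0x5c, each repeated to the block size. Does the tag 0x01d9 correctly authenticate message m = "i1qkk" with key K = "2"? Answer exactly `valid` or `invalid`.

Key "2" = 32 is 1 byte ≤ B = 3; zero-pad to 3 bytes: K' = 32 00 00.
K' ⊕ ipad = 04 36 36; K' ⊕ opad = 6e 5c 5c.
Inner hash: sum = 4+54+54+105+49+113+107+107 = 593 → 02 51.
Outer hash (recomputed tag): sum = 110+92+92+2+81 = 377 → 01 79.
Recomputed tag = 0179; claimed = 01d9 → mismatch.

invalid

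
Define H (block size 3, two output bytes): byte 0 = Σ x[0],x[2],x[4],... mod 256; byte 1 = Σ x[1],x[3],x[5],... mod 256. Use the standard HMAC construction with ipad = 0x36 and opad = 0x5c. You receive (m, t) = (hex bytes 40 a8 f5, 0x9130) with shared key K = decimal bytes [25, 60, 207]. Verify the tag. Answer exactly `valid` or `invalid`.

Key decimal bytes [25, 60, 207] = 19 3c cf is exactly B = 3 bytes: K' = 19 3c cf.
K' ⊕ ipad = 2f 0a f9; K' ⊕ opad = 45 60 93.
Inner hash: even-index sum = 464 mod 256 = 208; odd-index sum = 319 mod 256 = 63 → d0 3f.
Outer hash (recomputed tag): even-index sum = 279 mod 256 = 23; odd-index sum = 304 mod 256 = 48 → 17 30.
Recomputed tag = 1730; claimed = 9130 → mismatch.

invalid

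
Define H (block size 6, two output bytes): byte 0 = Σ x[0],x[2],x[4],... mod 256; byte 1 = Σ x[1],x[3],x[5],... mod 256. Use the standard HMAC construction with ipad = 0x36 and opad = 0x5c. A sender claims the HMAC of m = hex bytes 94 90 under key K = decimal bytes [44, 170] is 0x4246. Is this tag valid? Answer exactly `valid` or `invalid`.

valid

Key decimal bytes [44, 170] = 2c aa is 2 bytes ≤ B = 6; zero-pad to 6 bytes: K' = 2c aa 00 00 00 00.
K' ⊕ ipad = 1a 9c 36 36 36 36; K' ⊕ opad = 70 f6 5c 5c 5c 5c.
Inner hash: even-index sum = 282 mod 256 = 26; odd-index sum = 408 mod 256 = 152 → 1a 98.
Outer hash (recomputed tag): even-index sum = 322 mod 256 = 66; odd-index sum = 582 mod 256 = 70 → 42 46.
Recomputed tag = 4246; claimed = 4246 → match.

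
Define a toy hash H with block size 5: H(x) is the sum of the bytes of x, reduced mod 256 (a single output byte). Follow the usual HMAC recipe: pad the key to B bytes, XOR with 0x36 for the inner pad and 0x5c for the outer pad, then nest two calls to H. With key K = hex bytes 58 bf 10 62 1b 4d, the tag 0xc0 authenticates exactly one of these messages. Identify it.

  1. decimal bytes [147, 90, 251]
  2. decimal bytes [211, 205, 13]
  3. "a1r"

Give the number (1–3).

Key hex bytes 58 bf 10 62 1b 4d is 6 bytes > B = 5, so hash it first: H(key) = f1, then zero-pad to 5 bytes: K' = f1 00 00 00 00.
K' ⊕ ipad = c7 36 36 36 36; K' ⊕ opad = ad 5c 5c 5c 5c.
m1: inner = H(c7 36 36 36 36 93 5a fb) = 87; tag = H(ad 5c 5c 5c 5c 87) = a4
m2: inner = H(c7 36 36 36 36 d3 cd 0d) = 4c; tag = H(ad 5c 5c 5c 5c 4c) = 69
m3: inner = H(c7 36 36 36 36 61 31 72) = a3; tag = H(ad 5c 5c 5c 5c a3) = c0 ← matches

3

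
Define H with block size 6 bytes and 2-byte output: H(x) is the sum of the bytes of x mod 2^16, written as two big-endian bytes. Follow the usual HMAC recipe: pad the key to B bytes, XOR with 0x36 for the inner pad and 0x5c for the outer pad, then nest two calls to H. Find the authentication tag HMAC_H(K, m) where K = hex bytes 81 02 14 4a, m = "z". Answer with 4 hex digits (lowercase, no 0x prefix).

02c2

Key hex bytes 81 02 14 4a is 4 bytes ≤ B = 6; zero-pad to 6 bytes: K' = 81 02 14 4a 00 00.
K' ⊕ ipad = b7 34 22 7c 36 36.  K' ⊕ opad = dd 5e 48 16 5c 5c.
Inner input = (K'⊕ipad) ∥ m = b7 34 22 7c 36 36 ∥ 7a.
Inner hash: sum = 183+52+34+124+54+54+122 = 623 → 02 6f.
Outer input = (K'⊕opad) ∥ inner = dd 5e 48 16 5c 5c ∥ 02 6f.
Outer hash (tag): sum = 221+94+72+22+92+92+2+111 = 706 → 02 c2.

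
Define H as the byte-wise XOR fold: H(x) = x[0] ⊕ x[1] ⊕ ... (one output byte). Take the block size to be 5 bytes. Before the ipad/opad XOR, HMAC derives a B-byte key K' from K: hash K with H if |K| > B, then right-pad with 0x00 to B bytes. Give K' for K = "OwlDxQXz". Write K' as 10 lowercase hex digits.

1b00000000

|K| = 8 > B = 5, so first hash the key.
H(K): XOR 4f⊕77⊕6c⊕44⊕78⊕51⊕58⊕7a = 1b.
Zero-pad H(K) = 1b to 5 bytes: K' = 1b 00 00 00 00.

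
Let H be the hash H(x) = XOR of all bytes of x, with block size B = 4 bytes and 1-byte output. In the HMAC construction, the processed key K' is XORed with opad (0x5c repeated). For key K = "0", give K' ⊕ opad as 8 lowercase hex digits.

6c5c5c5c

Key "0" = 30 is 1 byte ≤ B = 4; zero-pad to 4 bytes: K' = 30 00 00 00.
XOR each byte with 0x5c: 30⊕5c=6c, 00⊕5c=5c, 00⊕5c=5c, 00⊕5c=5c.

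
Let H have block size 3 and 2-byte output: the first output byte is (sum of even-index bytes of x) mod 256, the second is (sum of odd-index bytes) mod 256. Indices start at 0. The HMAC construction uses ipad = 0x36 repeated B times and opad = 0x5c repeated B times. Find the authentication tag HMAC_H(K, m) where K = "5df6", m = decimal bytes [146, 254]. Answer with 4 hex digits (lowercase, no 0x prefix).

Key "5df6" = 35 64 66 36 is 4 bytes > B = 3, so hash it first: H(key) = 9b 9a, then zero-pad to 3 bytes: K' = 9b 9a 00.
K' ⊕ ipad = ad ac 36.  K' ⊕ opad = c7 c6 5c.
Inner input = (K'⊕ipad) ∥ m = ad ac 36 ∥ 92 fe.
Inner hash: even-index sum = 481 mod 256 = 225; odd-index sum = 318 mod 256 = 62 → e1 3e.
Outer input = (K'⊕opad) ∥ inner = c7 c6 5c ∥ e1 3e.
Outer hash (tag): even-index sum = 353 mod 256 = 97; odd-index sum = 423 mod 256 = 167 → 61 a7.

61a7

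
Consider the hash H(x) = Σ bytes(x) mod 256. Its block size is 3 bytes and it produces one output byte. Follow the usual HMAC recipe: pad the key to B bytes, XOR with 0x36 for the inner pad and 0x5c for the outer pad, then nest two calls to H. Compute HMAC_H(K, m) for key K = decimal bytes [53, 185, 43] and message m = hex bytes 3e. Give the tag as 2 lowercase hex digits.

Key decimal bytes [53, 185, 43] = 35 b9 2b is exactly B = 3 bytes: K' = 35 b9 2b.
K' ⊕ ipad = 03 8f 1d.  K' ⊕ opad = 69 e5 77.
Inner input = (K'⊕ipad) ∥ m = 03 8f 1d ∥ 3e.
Inner hash: sum = 3+143+29+62 = 237 → ed.
Outer input = (K'⊕opad) ∥ inner = 69 e5 77 ∥ ed.
Outer hash (tag): sum = 105+229+119+237 = 690; mod 256 = 178 → b2.

b2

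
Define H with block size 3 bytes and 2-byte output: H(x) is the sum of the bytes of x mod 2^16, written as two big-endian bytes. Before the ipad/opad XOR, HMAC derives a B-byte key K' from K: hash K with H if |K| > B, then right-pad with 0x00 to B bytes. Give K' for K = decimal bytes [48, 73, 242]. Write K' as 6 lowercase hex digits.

3049f2

Key decimal bytes [48, 73, 242] = 30 49 f2 is exactly B = 3 bytes: K' = 30 49 f2.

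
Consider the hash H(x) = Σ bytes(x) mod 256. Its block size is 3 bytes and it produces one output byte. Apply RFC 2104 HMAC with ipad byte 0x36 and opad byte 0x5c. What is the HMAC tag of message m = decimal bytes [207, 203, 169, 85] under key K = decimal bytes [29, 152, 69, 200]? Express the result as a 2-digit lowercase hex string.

Key decimal bytes [29, 152, 69, 200] = 1d 98 45 c8 is 4 bytes > B = 3, so hash it first: H(key) = c2, then zero-pad to 3 bytes: K' = c2 00 00.
K' ⊕ ipad = f4 36 36.  K' ⊕ opad = 9e 5c 5c.
Inner input = (K'⊕ipad) ∥ m = f4 36 36 ∥ cf cb a9 55.
Inner hash: sum = 244+54+54+207+203+169+85 = 1016; mod 256 = 248 → f8.
Outer input = (K'⊕opad) ∥ inner = 9e 5c 5c ∥ f8.
Outer hash (tag): sum = 158+92+92+248 = 590; mod 256 = 78 → 4e.

4e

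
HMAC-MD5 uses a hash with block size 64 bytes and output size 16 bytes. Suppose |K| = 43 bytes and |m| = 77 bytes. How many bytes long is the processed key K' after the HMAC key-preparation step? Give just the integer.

Key is 43 ≤ 64 bytes, zero-padded: |K'| = 64.

64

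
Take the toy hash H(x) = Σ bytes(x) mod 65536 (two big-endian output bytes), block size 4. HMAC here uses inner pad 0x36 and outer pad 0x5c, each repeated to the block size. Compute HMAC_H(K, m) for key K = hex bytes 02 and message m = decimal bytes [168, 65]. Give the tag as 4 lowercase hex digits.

0232

Key hex bytes 02 is 1 byte ≤ B = 4; zero-pad to 4 bytes: K' = 02 00 00 00.
K' ⊕ ipad = 34 36 36 36.  K' ⊕ opad = 5e 5c 5c 5c.
Inner input = (K'⊕ipad) ∥ m = 34 36 36 36 ∥ a8 41.
Inner hash: sum = 52+54+54+54+168+65 = 447 → 01 bf.
Outer input = (K'⊕opad) ∥ inner = 5e 5c 5c 5c ∥ 01 bf.
Outer hash (tag): sum = 94+92+92+92+1+191 = 562 → 02 32.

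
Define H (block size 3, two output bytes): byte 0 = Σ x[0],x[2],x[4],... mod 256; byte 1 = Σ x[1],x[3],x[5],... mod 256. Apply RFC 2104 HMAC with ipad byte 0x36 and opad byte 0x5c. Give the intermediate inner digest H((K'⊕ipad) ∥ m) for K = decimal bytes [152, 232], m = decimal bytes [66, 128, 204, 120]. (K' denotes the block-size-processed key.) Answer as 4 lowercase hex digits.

Key decimal bytes [152, 232] = 98 e8 is 2 bytes ≤ B = 3; zero-pad to 3 bytes: K' = 98 e8 00.
K' ⊕ ipad = ae de 36.
Inner input = ae de 36 ∥ 42 80 cc 78.
Inner hash: even-index sum = 476 mod 256 = 220; odd-index sum = 492 mod 256 = 236 → dc ec.

dcec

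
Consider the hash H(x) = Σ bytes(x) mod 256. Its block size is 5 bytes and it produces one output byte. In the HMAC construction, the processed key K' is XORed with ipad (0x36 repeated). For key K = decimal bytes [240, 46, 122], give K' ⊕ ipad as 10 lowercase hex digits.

Key decimal bytes [240, 46, 122] = f0 2e 7a is 3 bytes ≤ B = 5; zero-pad to 5 bytes: K' = f0 2e 7a 00 00.
XOR each byte with 0x36: f0⊕36=c6, 2e⊕36=18, 7a⊕36=4c, 00⊕36=36, 00⊕36=36.

c6184c3636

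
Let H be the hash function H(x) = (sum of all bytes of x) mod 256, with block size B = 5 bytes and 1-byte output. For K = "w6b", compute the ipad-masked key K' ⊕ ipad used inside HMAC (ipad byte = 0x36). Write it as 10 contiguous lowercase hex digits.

4100543636

Key "w6b" = 77 36 62 is 3 bytes ≤ B = 5; zero-pad to 5 bytes: K' = 77 36 62 00 00.
XOR each byte with 0x36: 77⊕36=41, 36⊕36=00, 62⊕36=54, 00⊕36=36, 00⊕36=36.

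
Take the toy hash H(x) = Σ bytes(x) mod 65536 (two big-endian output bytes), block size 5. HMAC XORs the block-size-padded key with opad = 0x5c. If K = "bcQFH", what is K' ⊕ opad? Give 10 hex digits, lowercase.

3e3f0d1a14

Key "bcQFH" = 62 63 51 46 48 is exactly B = 5 bytes: K' = 62 63 51 46 48.
XOR each byte with 0x5c: 62⊕5c=3e, 63⊕5c=3f, 51⊕5c=0d, 46⊕5c=1a, 48⊕5c=14.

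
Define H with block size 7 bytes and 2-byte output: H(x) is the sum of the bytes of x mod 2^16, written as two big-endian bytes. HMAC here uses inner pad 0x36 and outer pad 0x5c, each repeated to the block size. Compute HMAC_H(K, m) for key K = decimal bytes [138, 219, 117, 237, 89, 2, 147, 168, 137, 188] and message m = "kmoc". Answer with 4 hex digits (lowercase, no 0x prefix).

03a5

Key decimal bytes [138, 219, 117, 237, 89, 2, 147, 168, 137, 188] = 8a db 75 ed 59 02 93 a8 89 bc is 10 bytes > B = 7, so hash it first: H(key) = 05 a2, then zero-pad to 7 bytes: K' = 05 a2 00 00 00 00 00.
K' ⊕ ipad = 33 94 36 36 36 36 36.  K' ⊕ opad = 59 fe 5c 5c 5c 5c 5c.
Inner input = (K'⊕ipad) ∥ m = 33 94 36 36 36 36 36 ∥ 6b 6d 6f 63.
Inner hash: sum = 51+148+54+54+54+54+54+107+109+111+99 = 895 → 03 7f.
Outer input = (K'⊕opad) ∥ inner = 59 fe 5c 5c 5c 5c 5c ∥ 03 7f.
Outer hash (tag): sum = 89+254+92+92+92+92+92+3+127 = 933 → 03 a5.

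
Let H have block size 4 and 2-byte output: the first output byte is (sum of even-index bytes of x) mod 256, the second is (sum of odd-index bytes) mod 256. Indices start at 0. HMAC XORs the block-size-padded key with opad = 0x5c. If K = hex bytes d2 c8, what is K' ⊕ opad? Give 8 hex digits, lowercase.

Key hex bytes d2 c8 is 2 bytes ≤ B = 4; zero-pad to 4 bytes: K' = d2 c8 00 00.
XOR each byte with 0x5c: d2⊕5c=8e, c8⊕5c=94, 00⊕5c=5c, 00⊕5c=5c.

8e945c5c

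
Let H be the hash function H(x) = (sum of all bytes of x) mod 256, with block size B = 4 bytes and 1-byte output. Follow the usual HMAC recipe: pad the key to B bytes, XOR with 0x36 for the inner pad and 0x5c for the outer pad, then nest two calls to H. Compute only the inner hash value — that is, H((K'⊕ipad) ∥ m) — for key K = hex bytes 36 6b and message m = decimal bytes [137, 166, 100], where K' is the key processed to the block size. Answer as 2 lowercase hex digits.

5c

Key hex bytes 36 6b is 2 bytes ≤ B = 4; zero-pad to 4 bytes: K' = 36 6b 00 00.
K' ⊕ ipad = 00 5d 36 36.
Inner input = 00 5d 36 36 ∥ 89 a6 64.
Inner hash: sum = 0+93+54+54+137+166+100 = 604; mod 256 = 92 → 5c.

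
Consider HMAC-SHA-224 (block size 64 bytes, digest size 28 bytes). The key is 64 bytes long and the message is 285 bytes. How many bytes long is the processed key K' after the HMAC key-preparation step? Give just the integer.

Key is 64 ≤ 64 bytes, zero-padded: |K'| = 64.

64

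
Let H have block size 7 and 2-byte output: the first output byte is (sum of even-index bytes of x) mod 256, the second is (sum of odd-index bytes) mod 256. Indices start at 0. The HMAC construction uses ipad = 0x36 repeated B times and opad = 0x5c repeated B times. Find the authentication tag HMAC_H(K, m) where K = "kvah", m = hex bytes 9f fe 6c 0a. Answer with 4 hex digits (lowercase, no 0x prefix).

0be2

Key "kvah" = 6b 76 61 68 is 4 bytes ≤ B = 7; zero-pad to 7 bytes: K' = 6b 76 61 68 00 00 00.
K' ⊕ ipad = 5d 40 57 5e 36 36 36.  K' ⊕ opad = 37 2a 3d 34 5c 5c 5c.
Inner input = (K'⊕ipad) ∥ m = 5d 40 57 5e 36 36 36 ∥ 9f fe 6c 0a.
Inner hash: even-index sum = 552 mod 256 = 40; odd-index sum = 479 mod 256 = 223 → 28 df.
Outer input = (K'⊕opad) ∥ inner = 37 2a 3d 34 5c 5c 5c ∥ 28 df.
Outer hash (tag): even-index sum = 523 mod 256 = 11; odd-index sum = 226 mod 256 = 226 → 0b e2.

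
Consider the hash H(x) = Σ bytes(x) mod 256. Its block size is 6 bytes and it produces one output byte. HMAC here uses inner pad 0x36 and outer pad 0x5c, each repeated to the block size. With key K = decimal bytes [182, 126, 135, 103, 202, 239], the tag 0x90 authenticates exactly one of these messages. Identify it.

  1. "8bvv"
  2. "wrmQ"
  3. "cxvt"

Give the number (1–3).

Key decimal bytes [182, 126, 135, 103, 202, 239] = b6 7e 87 67 ca ef is exactly B = 6 bytes: K' = b6 7e 87 67 ca ef.
K' ⊕ ipad = 80 48 b1 51 fc d9; K' ⊕ opad = ea 22 db 3b 96 b3.
m1: inner = H(80 48 b1 51 fc d9 38 62 76 76) = 25; tag = H(ea 22 db 3b 96 b3 25) = 90 ← matches
m2: inner = H(80 48 b1 51 fc d9 77 72 6d 51) = 46; tag = H(ea 22 db 3b 96 b3 46) = b1
m3: inner = H(80 48 b1 51 fc d9 63 78 76 74) = 64; tag = H(ea 22 db 3b 96 b3 64) = cf

1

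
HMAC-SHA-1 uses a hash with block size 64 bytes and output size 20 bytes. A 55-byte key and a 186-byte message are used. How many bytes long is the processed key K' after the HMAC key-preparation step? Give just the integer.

Key is 55 ≤ 64 bytes, zero-padded: |K'| = 64.

64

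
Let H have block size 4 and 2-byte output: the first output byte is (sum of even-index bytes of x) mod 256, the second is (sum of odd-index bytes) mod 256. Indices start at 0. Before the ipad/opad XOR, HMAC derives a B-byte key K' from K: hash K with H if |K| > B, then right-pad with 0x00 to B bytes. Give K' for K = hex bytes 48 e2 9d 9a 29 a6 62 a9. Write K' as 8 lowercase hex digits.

|K| = 8 > B = 4, so first hash the key.
H(K): even-index sum = 368 mod 256 = 112; odd-index sum = 715 mod 256 = 203 → 70 cb.
Zero-pad H(K) = 70 cb to 4 bytes: K' = 70 cb 00 00.

70cb0000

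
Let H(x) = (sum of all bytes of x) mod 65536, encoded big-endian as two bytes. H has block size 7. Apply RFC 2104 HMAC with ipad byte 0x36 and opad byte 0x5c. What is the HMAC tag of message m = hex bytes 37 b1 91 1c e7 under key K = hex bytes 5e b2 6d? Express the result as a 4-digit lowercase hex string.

0330

Key hex bytes 5e b2 6d is 3 bytes ≤ B = 7; zero-pad to 7 bytes: K' = 5e b2 6d 00 00 00 00.
K' ⊕ ipad = 68 84 5b 36 36 36 36.  K' ⊕ opad = 02 ee 31 5c 5c 5c 5c.
Inner input = (K'⊕ipad) ∥ m = 68 84 5b 36 36 36 36 ∥ 37 b1 91 1c e7.
Inner hash: sum = 104+132+91+54+54+54+54+55+177+145+28+231 = 1179 → 04 9b.
Outer input = (K'⊕opad) ∥ inner = 02 ee 31 5c 5c 5c 5c ∥ 04 9b.
Outer hash (tag): sum = 2+238+49+92+92+92+92+4+155 = 816 → 03 30.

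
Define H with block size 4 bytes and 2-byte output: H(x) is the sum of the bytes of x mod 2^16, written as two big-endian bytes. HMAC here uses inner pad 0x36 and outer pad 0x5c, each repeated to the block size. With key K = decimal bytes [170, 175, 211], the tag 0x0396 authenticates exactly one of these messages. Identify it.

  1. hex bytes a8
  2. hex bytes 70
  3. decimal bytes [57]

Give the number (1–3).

2

Key decimal bytes [170, 175, 211] = aa af d3 is 3 bytes ≤ B = 4; zero-pad to 4 bytes: K' = aa af d3 00.
K' ⊕ ipad = 9c 99 e5 36; K' ⊕ opad = f6 f3 8f 5c.
m1: inner = H(9c 99 e5 36 a8) = 02 f8; tag = H(f6 f3 8f 5c 02 f8) = 03ce
m2: inner = H(9c 99 e5 36 70) = 02 c0; tag = H(f6 f3 8f 5c 02 c0) = 0396 ← matches
m3: inner = H(9c 99 e5 36 39) = 02 89; tag = H(f6 f3 8f 5c 02 89) = 035f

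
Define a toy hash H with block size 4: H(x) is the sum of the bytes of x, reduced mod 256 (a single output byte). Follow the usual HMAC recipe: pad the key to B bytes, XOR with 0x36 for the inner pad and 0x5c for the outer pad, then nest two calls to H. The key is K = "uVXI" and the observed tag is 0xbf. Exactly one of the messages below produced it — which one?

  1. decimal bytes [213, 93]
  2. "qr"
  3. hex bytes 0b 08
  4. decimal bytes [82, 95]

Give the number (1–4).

Key "uVXI" = 75 56 58 49 is exactly B = 4 bytes: K' = 75 56 58 49.
K' ⊕ ipad = 43 60 6e 7f; K' ⊕ opad = 29 0a 04 15.
m1: inner = H(43 60 6e 7f d5 5d) = c2; tag = H(29 0a 04 15 c2) = 0e
m2: inner = H(43 60 6e 7f 71 72) = 73; tag = H(29 0a 04 15 73) = bf ← matches
m3: inner = H(43 60 6e 7f 0b 08) = a3; tag = H(29 0a 04 15 a3) = ef
m4: inner = H(43 60 6e 7f 52 5f) = 41; tag = H(29 0a 04 15 41) = 8d

2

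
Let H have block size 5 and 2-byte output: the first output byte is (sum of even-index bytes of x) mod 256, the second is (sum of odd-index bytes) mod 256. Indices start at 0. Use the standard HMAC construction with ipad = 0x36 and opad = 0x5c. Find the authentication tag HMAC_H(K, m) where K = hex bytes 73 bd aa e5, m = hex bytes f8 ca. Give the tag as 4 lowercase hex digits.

d77b

Key hex bytes 73 bd aa e5 is 4 bytes ≤ B = 5; zero-pad to 5 bytes: K' = 73 bd aa e5 00.
K' ⊕ ipad = 45 8b 9c d3 36.  K' ⊕ opad = 2f e1 f6 b9 5c.
Inner input = (K'⊕ipad) ∥ m = 45 8b 9c d3 36 ∥ f8 ca.
Inner hash: even-index sum = 481 mod 256 = 225; odd-index sum = 598 mod 256 = 86 → e1 56.
Outer input = (K'⊕opad) ∥ inner = 2f e1 f6 b9 5c ∥ e1 56.
Outer hash (tag): even-index sum = 471 mod 256 = 215; odd-index sum = 635 mod 256 = 123 → d7 7b.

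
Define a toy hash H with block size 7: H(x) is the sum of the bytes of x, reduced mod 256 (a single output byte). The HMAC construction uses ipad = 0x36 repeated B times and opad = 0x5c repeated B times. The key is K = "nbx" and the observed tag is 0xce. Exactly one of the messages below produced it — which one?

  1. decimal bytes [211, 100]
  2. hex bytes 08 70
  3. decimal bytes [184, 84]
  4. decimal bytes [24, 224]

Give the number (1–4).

Key "nbx" = 6e 62 78 is 3 bytes ≤ B = 7; zero-pad to 7 bytes: K' = 6e 62 78 00 00 00 00.
K' ⊕ ipad = 58 54 4e 36 36 36 36; K' ⊕ opad = 32 3e 24 5c 5c 5c 5c.
m1: inner = H(58 54 4e 36 36 36 36 d3 64) = 09; tag = H(32 3e 24 5c 5c 5c 5c 09) = 0d
m2: inner = H(58 54 4e 36 36 36 36 08 70) = 4a; tag = H(32 3e 24 5c 5c 5c 5c 4a) = 4e
m3: inner = H(58 54 4e 36 36 36 36 b8 54) = de; tag = H(32 3e 24 5c 5c 5c 5c de) = e2
m4: inner = H(58 54 4e 36 36 36 36 18 e0) = ca; tag = H(32 3e 24 5c 5c 5c 5c ca) = ce ← matches

4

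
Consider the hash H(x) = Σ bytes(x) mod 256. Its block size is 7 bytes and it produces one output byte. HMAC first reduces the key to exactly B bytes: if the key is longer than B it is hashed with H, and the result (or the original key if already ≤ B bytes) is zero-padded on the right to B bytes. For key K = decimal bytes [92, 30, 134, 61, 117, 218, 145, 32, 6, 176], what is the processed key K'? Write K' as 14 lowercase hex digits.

|K| = 10 > B = 7, so first hash the key.
H(K): sum = 92+30+134+61+117+218+145+32+6+176 = 1011; mod 256 = 243 → f3.
Zero-pad H(K) = f3 to 7 bytes: K' = f3 00 00 00 00 00 00.

f3000000000000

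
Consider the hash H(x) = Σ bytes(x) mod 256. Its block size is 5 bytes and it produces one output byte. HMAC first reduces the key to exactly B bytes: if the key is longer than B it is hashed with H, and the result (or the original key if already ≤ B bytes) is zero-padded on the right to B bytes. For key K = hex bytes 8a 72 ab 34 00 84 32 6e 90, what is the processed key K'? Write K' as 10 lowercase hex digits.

8f00000000

|K| = 9 > B = 5, so first hash the key.
H(K): sum = 138+114+171+52+0+132+50+110+144 = 911; mod 256 = 143 → 8f.
Zero-pad H(K) = 8f to 5 bytes: K' = 8f 00 00 00 00.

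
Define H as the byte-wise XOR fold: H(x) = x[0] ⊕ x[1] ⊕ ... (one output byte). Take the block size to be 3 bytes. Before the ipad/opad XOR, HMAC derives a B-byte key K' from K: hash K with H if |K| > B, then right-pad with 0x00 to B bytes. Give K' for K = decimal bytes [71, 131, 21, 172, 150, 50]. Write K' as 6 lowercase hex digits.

d90000

|K| = 6 > B = 3, so first hash the key.
H(K): XOR 47⊕83⊕15⊕ac⊕96⊕32 = d9.
Zero-pad H(K) = d9 to 3 bytes: K' = d9 00 00.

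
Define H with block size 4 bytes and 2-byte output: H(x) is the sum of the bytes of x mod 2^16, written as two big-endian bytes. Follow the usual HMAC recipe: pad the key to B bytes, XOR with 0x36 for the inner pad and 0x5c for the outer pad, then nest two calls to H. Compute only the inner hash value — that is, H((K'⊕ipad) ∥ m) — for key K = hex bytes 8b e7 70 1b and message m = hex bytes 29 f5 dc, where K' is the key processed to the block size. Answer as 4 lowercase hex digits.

03fb

Key hex bytes 8b e7 70 1b is exactly B = 4 bytes: K' = 8b e7 70 1b.
K' ⊕ ipad = bd d1 46 2d.
Inner input = bd d1 46 2d ∥ 29 f5 dc.
Inner hash: sum = 189+209+70+45+41+245+220 = 1019 → 03 fb.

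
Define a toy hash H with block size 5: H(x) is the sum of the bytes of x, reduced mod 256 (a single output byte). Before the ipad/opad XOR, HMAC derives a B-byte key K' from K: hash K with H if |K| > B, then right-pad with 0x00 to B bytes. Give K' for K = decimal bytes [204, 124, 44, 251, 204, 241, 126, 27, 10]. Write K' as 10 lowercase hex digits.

cf00000000

|K| = 9 > B = 5, so first hash the key.
H(K): sum = 204+124+44+251+204+241+126+27+10 = 1231; mod 256 = 207 → cf.
Zero-pad H(K) = cf to 5 bytes: K' = cf 00 00 00 00.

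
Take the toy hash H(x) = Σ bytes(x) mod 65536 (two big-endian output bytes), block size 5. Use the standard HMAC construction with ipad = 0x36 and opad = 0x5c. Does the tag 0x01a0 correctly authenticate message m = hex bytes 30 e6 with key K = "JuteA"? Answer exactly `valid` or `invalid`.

valid

Key "JuteA" = 4a 75 74 65 41 is exactly B = 5 bytes: K' = 4a 75 74 65 41.
K' ⊕ ipad = 7c 43 42 53 77; K' ⊕ opad = 16 29 28 39 1d.
Inner hash: sum = 124+67+66+83+119+48+230 = 737 → 02 e1.
Outer hash (recomputed tag): sum = 22+41+40+57+29+2+225 = 416 → 01 a0.
Recomputed tag = 01a0; claimed = 01a0 → match.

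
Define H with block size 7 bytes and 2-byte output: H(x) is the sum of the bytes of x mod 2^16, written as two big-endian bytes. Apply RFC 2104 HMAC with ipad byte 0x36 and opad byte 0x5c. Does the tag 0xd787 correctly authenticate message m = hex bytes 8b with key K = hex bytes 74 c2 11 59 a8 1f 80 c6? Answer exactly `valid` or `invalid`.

Key hex bytes 74 c2 11 59 a8 1f 80 c6 is 8 bytes > B = 7, so hash it first: H(key) = 03 ad, then zero-pad to 7 bytes: K' = 03 ad 00 00 00 00 00.
K' ⊕ ipad = 35 9b 36 36 36 36 36; K' ⊕ opad = 5f f1 5c 5c 5c 5c 5c.
Inner hash: sum = 53+155+54+54+54+54+54+139 = 617 → 02 69.
Outer hash (recomputed tag): sum = 95+241+92+92+92+92+92+2+105 = 903 → 03 87.
Recomputed tag = 0387; claimed = d787 → mismatch.

invalid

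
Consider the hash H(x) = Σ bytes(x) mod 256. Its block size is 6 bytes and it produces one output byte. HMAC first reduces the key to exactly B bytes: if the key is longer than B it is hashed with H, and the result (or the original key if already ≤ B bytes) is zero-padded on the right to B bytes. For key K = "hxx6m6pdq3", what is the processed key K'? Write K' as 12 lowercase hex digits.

|K| = 10 > B = 6, so first hash the key.
H(K): sum = 104+120+120+54+109+54+112+100+113+51 = 937; mod 256 = 169 → a9.
Zero-pad H(K) = a9 to 6 bytes: K' = a9 00 00 00 00 00.

a90000000000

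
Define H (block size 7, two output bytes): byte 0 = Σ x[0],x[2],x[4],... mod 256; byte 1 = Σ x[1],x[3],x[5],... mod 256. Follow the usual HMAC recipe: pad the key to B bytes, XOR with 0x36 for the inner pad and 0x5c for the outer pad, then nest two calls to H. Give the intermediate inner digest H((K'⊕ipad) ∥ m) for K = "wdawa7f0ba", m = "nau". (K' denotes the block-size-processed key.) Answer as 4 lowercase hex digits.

3ae4

Key "wdawa7f0ba" = 77 64 61 77 61 37 66 30 62 61 is 10 bytes > B = 7, so hash it first: H(key) = 01 a3, then zero-pad to 7 bytes: K' = 01 a3 00 00 00 00 00.
K' ⊕ ipad = 37 95 36 36 36 36 36.
Inner input = 37 95 36 36 36 36 36 ∥ 6e 61 75.
Inner hash: even-index sum = 314 mod 256 = 58; odd-index sum = 484 mod 256 = 228 → 3a e4.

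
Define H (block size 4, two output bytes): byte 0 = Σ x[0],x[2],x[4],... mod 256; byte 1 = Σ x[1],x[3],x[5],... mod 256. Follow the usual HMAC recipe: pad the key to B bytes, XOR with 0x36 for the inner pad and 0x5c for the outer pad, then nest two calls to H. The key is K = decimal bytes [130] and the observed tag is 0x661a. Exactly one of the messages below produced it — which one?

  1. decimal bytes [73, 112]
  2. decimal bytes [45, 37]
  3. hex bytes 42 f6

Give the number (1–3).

3

Key decimal bytes [130] = 82 is 1 byte ≤ B = 4; zero-pad to 4 bytes: K' = 82 00 00 00.
K' ⊕ ipad = b4 36 36 36; K' ⊕ opad = de 5c 5c 5c.
m1: inner = H(b4 36 36 36 49 70) = 33 dc; tag = H(de 5c 5c 5c 33 dc) = 6d94
m2: inner = H(b4 36 36 36 2d 25) = 17 91; tag = H(de 5c 5c 5c 17 91) = 5149
m3: inner = H(b4 36 36 36 42 f6) = 2c 62; tag = H(de 5c 5c 5c 2c 62) = 661a ← matches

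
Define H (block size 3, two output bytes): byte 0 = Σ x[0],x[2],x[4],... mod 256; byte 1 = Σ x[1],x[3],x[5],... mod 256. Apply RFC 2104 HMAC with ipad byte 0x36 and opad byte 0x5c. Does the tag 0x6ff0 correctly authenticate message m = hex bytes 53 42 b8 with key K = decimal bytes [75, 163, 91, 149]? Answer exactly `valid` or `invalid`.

Key decimal bytes [75, 163, 91, 149] = 4b a3 5b 95 is 4 bytes > B = 3, so hash it first: H(key) = a6 38, then zero-pad to 3 bytes: K' = a6 38 00.
K' ⊕ ipad = 90 0e 36; K' ⊕ opad = fa 64 5c.
Inner hash: even-index sum = 264 mod 256 = 8; odd-index sum = 281 mod 256 = 25 → 08 19.
Outer hash (recomputed tag): even-index sum = 367 mod 256 = 111; odd-index sum = 108 mod 256 = 108 → 6f 6c.
Recomputed tag = 6f6c; claimed = 6ff0 → mismatch.

invalid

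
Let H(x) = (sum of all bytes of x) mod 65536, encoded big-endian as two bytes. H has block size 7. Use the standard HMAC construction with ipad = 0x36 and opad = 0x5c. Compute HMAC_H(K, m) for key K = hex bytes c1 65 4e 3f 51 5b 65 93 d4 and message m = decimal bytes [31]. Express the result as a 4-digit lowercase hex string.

0318

Key hex bytes c1 65 4e 3f 51 5b 65 93 d4 is 9 bytes > B = 7, so hash it first: H(key) = 04 2b, then zero-pad to 7 bytes: K' = 04 2b 00 00 00 00 00.
K' ⊕ ipad = 32 1d 36 36 36 36 36.  K' ⊕ opad = 58 77 5c 5c 5c 5c 5c.
Inner input = (K'⊕ipad) ∥ m = 32 1d 36 36 36 36 36 ∥ 1f.
Inner hash: sum = 50+29+54+54+54+54+54+31 = 380 → 01 7c.
Outer input = (K'⊕opad) ∥ inner = 58 77 5c 5c 5c 5c 5c ∥ 01 7c.
Outer hash (tag): sum = 88+119+92+92+92+92+92+1+124 = 792 → 03 18.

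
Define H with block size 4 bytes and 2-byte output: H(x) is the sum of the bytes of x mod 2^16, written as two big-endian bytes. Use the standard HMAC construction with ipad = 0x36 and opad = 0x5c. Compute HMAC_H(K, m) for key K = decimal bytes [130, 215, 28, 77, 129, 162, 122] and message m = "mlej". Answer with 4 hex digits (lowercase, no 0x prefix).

Key decimal bytes [130, 215, 28, 77, 129, 162, 122] = 82 d7 1c 4d 81 a2 7a is 7 bytes > B = 4, so hash it first: H(key) = 03 5f, then zero-pad to 4 bytes: K' = 03 5f 00 00.
K' ⊕ ipad = 35 69 36 36.  K' ⊕ opad = 5f 03 5c 5c.
Inner input = (K'⊕ipad) ∥ m = 35 69 36 36 ∥ 6d 6c 65 6a.
Inner hash: sum = 53+105+54+54+109+108+101+106 = 690 → 02 b2.
Outer input = (K'⊕opad) ∥ inner = 5f 03 5c 5c ∥ 02 b2.
Outer hash (tag): sum = 95+3+92+92+2+178 = 462 → 01 ce.

01ce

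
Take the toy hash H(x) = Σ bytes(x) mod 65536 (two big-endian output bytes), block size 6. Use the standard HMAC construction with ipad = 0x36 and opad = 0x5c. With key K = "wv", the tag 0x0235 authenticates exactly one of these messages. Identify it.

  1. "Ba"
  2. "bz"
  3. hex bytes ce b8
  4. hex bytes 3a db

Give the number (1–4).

Key "wv" = 77 76 is 2 bytes ≤ B = 6; zero-pad to 6 bytes: K' = 77 76 00 00 00 00.
K' ⊕ ipad = 41 40 36 36 36 36; K' ⊕ opad = 2b 2a 5c 5c 5c 5c.
m1: inner = H(41 40 36 36 36 36 42 61) = 01 fc; tag = H(2b 2a 5c 5c 5c 5c 01 fc) = 02c2
m2: inner = H(41 40 36 36 36 36 62 7a) = 02 35; tag = H(2b 2a 5c 5c 5c 5c 02 35) = 01fc
m3: inner = H(41 40 36 36 36 36 ce b8) = 02 df; tag = H(2b 2a 5c 5c 5c 5c 02 df) = 02a6
m4: inner = H(41 40 36 36 36 36 3a db) = 02 6e; tag = H(2b 2a 5c 5c 5c 5c 02 6e) = 0235 ← matches

4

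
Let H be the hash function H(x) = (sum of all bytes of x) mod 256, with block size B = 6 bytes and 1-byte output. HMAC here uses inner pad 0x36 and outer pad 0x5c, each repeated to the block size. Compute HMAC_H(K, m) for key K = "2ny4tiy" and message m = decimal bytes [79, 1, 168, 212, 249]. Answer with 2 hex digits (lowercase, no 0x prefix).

Key "2ny4tiy" = 32 6e 79 34 74 69 79 is 7 bytes > B = 6, so hash it first: H(key) = a3, then zero-pad to 6 bytes: K' = a3 00 00 00 00 00.
K' ⊕ ipad = 95 36 36 36 36 36.  K' ⊕ opad = ff 5c 5c 5c 5c 5c.
Inner input = (K'⊕ipad) ∥ m = 95 36 36 36 36 36 ∥ 4f 01 a8 d4 f9.
Inner hash: sum = 149+54+54+54+54+54+79+1+168+212+249 = 1128; mod 256 = 104 → 68.
Outer input = (K'⊕opad) ∥ inner = ff 5c 5c 5c 5c 5c ∥ 68.
Outer hash (tag): sum = 255+92+92+92+92+92+104 = 819; mod 256 = 51 → 33.

33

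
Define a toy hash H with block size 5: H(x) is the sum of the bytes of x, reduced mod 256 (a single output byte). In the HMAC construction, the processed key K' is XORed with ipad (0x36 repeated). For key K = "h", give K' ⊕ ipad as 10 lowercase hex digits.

Key "h" = 68 is 1 byte ≤ B = 5; zero-pad to 5 bytes: K' = 68 00 00 00 00.
XOR each byte with 0x36: 68⊕36=5e, 00⊕36=36, 00⊕36=36, 00⊕36=36, 00⊕36=36.

5e36363636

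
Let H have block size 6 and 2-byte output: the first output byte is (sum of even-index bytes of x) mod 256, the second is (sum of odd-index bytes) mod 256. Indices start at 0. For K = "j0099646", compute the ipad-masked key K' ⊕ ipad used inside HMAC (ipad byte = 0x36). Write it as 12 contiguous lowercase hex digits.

Key "j0099646" = 6a 30 30 39 39 36 34 36 is 8 bytes > B = 6, so hash it first: H(key) = 07 d5, then zero-pad to 6 bytes: K' = 07 d5 00 00 00 00.
XOR each byte with 0x36: 07⊕36=31, d5⊕36=e3, 00⊕36=36, 00⊕36=36, 00⊕36=36, 00⊕36=36.

31e336363636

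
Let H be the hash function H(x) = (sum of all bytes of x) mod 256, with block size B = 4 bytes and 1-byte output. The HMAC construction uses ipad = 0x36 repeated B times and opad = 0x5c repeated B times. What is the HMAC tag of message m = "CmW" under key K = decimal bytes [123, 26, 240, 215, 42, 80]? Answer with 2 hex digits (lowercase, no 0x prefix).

27

Key decimal bytes [123, 26, 240, 215, 42, 80] = 7b 1a f0 d7 2a 50 is 6 bytes > B = 4, so hash it first: H(key) = d6, then zero-pad to 4 bytes: K' = d6 00 00 00.
K' ⊕ ipad = e0 36 36 36.  K' ⊕ opad = 8a 5c 5c 5c.
Inner input = (K'⊕ipad) ∥ m = e0 36 36 36 ∥ 43 6d 57.
Inner hash: sum = 224+54+54+54+67+109+87 = 649; mod 256 = 137 → 89.
Outer input = (K'⊕opad) ∥ inner = 8a 5c 5c 5c ∥ 89.
Outer hash (tag): sum = 138+92+92+92+137 = 551; mod 256 = 39 → 27.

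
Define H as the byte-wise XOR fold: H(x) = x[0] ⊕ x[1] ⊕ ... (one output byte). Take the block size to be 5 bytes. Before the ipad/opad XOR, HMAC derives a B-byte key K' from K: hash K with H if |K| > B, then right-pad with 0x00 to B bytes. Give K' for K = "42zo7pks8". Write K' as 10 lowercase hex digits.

7400000000

|K| = 9 > B = 5, so first hash the key.
H(K): XOR 34⊕32⊕7a⊕6f⊕37⊕70⊕6b⊕73⊕38 = 74.
Zero-pad H(K) = 74 to 5 bytes: K' = 74 00 00 00 00.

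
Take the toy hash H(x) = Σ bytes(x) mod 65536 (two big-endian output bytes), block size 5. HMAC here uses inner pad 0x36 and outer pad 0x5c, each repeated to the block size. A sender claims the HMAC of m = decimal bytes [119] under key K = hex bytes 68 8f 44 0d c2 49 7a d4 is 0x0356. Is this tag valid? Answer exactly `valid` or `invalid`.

valid

Key hex bytes 68 8f 44 0d c2 49 7a d4 is 8 bytes > B = 5, so hash it first: H(key) = 03 a1, then zero-pad to 5 bytes: K' = 03 a1 00 00 00.
K' ⊕ ipad = 35 97 36 36 36; K' ⊕ opad = 5f fd 5c 5c 5c.
Inner hash: sum = 53+151+54+54+54+119 = 485 → 01 e5.
Outer hash (recomputed tag): sum = 95+253+92+92+92+1+229 = 854 → 03 56.
Recomputed tag = 0356; claimed = 0356 → match.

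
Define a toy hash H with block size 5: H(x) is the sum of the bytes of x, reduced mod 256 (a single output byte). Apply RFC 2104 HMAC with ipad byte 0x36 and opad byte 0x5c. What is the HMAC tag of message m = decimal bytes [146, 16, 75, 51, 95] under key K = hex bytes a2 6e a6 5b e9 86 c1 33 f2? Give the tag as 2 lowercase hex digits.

51

Key hex bytes a2 6e a6 5b e9 86 c1 33 f2 is 9 bytes > B = 5, so hash it first: H(key) = 66, then zero-pad to 5 bytes: K' = 66 00 00 00 00.
K' ⊕ ipad = 50 36 36 36 36.  K' ⊕ opad = 3a 5c 5c 5c 5c.
Inner input = (K'⊕ipad) ∥ m = 50 36 36 36 36 ∥ 92 10 4b 33 5f.
Inner hash: sum = 80+54+54+54+54+146+16+75+51+95 = 679; mod 256 = 167 → a7.
Outer input = (K'⊕opad) ∥ inner = 3a 5c 5c 5c 5c ∥ a7.
Outer hash (tag): sum = 58+92+92+92+92+167 = 593; mod 256 = 81 → 51.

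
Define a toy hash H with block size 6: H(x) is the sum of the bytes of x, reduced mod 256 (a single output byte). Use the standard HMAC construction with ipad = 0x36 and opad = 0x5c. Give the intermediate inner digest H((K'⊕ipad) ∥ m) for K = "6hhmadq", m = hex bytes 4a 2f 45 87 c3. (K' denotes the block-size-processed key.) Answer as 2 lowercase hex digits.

b5

Key "6hhmadq" = 36 68 68 6d 61 64 71 is 7 bytes > B = 6, so hash it first: H(key) = a9, then zero-pad to 6 bytes: K' = a9 00 00 00 00 00.
K' ⊕ ipad = 9f 36 36 36 36 36.
Inner input = 9f 36 36 36 36 36 ∥ 4a 2f 45 87 c3.
Inner hash: sum = 159+54+54+54+54+54+74+47+69+135+195 = 949; mod 256 = 181 → b5.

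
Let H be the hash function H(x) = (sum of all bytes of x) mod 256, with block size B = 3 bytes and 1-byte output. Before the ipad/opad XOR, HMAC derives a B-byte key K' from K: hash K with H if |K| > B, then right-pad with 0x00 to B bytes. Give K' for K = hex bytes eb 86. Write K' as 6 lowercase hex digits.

Key hex bytes eb 86 is 2 bytes ≤ B = 3; zero-pad to 3 bytes: K' = eb 86 00.

eb8600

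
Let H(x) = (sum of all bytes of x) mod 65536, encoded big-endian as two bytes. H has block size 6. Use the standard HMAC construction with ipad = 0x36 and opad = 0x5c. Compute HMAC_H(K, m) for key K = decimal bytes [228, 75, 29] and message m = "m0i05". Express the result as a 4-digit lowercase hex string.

Key decimal bytes [228, 75, 29] = e4 4b 1d is 3 bytes ≤ B = 6; zero-pad to 6 bytes: K' = e4 4b 1d 00 00 00.
K' ⊕ ipad = d2 7d 2b 36 36 36.  K' ⊕ opad = b8 17 41 5c 5c 5c.
Inner input = (K'⊕ipad) ∥ m = d2 7d 2b 36 36 36 ∥ 6d 30 69 30 35.
Inner hash: sum = 210+125+43+54+54+54+109+48+105+48+53 = 903 → 03 87.
Outer input = (K'⊕opad) ∥ inner = b8 17 41 5c 5c 5c ∥ 03 87.
Outer hash (tag): sum = 184+23+65+92+92+92+3+135 = 686 → 02 ae.

02ae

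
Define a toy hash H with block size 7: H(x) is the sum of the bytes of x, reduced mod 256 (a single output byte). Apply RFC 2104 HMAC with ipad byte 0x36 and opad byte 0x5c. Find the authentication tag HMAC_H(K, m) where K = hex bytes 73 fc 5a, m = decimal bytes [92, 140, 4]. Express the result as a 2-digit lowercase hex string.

Key hex bytes 73 fc 5a is 3 bytes ≤ B = 7; zero-pad to 7 bytes: K' = 73 fc 5a 00 00 00 00.
K' ⊕ ipad = 45 ca 6c 36 36 36 36.  K' ⊕ opad = 2f a0 06 5c 5c 5c 5c.
Inner input = (K'⊕ipad) ∥ m = 45 ca 6c 36 36 36 36 ∥ 5c 8c 04.
Inner hash: sum = 69+202+108+54+54+54+54+92+140+4 = 831; mod 256 = 63 → 3f.
Outer input = (K'⊕opad) ∥ inner = 2f a0 06 5c 5c 5c 5c ∥ 3f.
Outer hash (tag): sum = 47+160+6+92+92+92+92+63 = 644; mod 256 = 132 → 84.

84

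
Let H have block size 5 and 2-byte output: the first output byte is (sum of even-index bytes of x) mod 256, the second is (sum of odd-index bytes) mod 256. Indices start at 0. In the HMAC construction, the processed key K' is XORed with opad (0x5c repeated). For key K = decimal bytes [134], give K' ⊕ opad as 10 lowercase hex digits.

da5c5c5c5c

Key decimal bytes [134] = 86 is 1 byte ≤ B = 5; zero-pad to 5 bytes: K' = 86 00 00 00 00.
XOR each byte with 0x5c: 86⊕5c=da, 00⊕5c=5c, 00⊕5c=5c, 00⊕5c=5c, 00⊕5c=5c.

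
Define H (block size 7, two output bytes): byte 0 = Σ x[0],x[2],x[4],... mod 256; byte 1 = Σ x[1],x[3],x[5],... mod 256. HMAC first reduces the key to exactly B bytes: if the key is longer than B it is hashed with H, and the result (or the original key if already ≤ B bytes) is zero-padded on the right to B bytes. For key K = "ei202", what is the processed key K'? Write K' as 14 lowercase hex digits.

Key "ei202" = 65 69 32 30 32 is 5 bytes ≤ B = 7; zero-pad to 7 bytes: K' = 65 69 32 30 32 00 00.

65693230320000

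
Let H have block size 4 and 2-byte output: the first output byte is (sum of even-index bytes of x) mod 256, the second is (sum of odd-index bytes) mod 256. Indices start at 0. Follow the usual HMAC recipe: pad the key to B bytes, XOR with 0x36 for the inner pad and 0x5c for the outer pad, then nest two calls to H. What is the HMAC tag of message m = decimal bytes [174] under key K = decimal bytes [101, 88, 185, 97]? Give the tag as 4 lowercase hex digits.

Key decimal bytes [101, 88, 185, 97] = 65 58 b9 61 is exactly B = 4 bytes: K' = 65 58 b9 61.
K' ⊕ ipad = 53 6e 8f 57.  K' ⊕ opad = 39 04 e5 3d.
Inner input = (K'⊕ipad) ∥ m = 53 6e 8f 57 ∥ ae.
Inner hash: even-index sum = 400 mod 256 = 144; odd-index sum = 197 mod 256 = 197 → 90 c5.
Outer input = (K'⊕opad) ∥ inner = 39 04 e5 3d ∥ 90 c5.
Outer hash (tag): even-index sum = 430 mod 256 = 174; odd-index sum = 262 mod 256 = 6 → ae 06.

ae06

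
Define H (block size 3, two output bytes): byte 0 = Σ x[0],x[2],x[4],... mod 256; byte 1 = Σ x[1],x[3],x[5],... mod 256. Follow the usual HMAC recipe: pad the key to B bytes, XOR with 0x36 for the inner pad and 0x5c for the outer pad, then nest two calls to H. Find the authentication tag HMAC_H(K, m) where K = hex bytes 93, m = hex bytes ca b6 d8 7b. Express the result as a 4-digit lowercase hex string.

Key hex bytes 93 is 1 byte ≤ B = 3; zero-pad to 3 bytes: K' = 93 00 00.
K' ⊕ ipad = a5 36 36.  K' ⊕ opad = cf 5c 5c.
Inner input = (K'⊕ipad) ∥ m = a5 36 36 ∥ ca b6 d8 7b.
Inner hash: even-index sum = 524 mod 256 = 12; odd-index sum = 472 mod 256 = 216 → 0c d8.
Outer input = (K'⊕opad) ∥ inner = cf 5c 5c ∥ 0c d8.
Outer hash (tag): even-index sum = 515 mod 256 = 3; odd-index sum = 104 mod 256 = 104 → 03 68.

0368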